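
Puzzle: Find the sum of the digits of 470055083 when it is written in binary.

13

470055083 in base 2 is 11100000001000111100010101011.
Digit sum: 1+1+1+0+0+0+0+0+0+0+1+0+0+0+1+1+1+1+0+0+0+1+0+1+0+1+0+1+1 = 13.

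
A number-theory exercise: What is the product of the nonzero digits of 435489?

17280

4×3×5×4×8×9 = 17280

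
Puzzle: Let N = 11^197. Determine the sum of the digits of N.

11^197 = 14267864497405095733447186055252564542342841773177143862714135658180034907347777165669887803105397864865425849164839252403783522440199784387682878619338889847653926337839652018288271666135359988487083372571
Sum of its 206 digits: 1004.

1004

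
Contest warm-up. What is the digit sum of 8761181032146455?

8+7+6+1+1+8+1+0+3+2+1+4+6+4+5+5 = 62

62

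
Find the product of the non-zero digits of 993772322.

9×9×3×7×7×2×3×2×2 = 285768

285768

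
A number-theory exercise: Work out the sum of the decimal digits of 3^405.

864

3^405 = 17143842234032458148128817992952155480611431755907317730377707239850686789034653000048769542655653600431653417362561486583663939716453369706677255522452067457794349333673756105763717850183384243
Sum of its 194 digits: 864.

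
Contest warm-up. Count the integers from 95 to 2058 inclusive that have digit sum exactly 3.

14

The integers in [95, 2058] that have digit sum exactly 3: 102, 111, 120, 201, 210, 300, …, 2001, 2010.
14 qualify.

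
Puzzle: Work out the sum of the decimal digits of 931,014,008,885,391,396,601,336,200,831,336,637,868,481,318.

186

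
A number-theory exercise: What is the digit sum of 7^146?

7^146 = 2422779231080526099722000834398871788804606268104681604592905959020265247411227403401328491417830386450157273478434455433649
Sum of its 124 digits: 517.

517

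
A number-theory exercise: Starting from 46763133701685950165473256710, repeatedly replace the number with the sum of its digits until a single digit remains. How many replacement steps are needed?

2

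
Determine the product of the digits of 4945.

4×9×4×5 = 720

720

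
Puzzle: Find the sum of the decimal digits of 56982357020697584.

5+6+9+8+2+3+5+7+0+2+0+6+9+7+5+8+4 = 86

86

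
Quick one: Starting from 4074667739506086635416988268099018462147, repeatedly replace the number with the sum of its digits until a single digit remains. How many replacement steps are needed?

4074667739506086635416988268099018462147 → 195 → 15 → 6 (3 steps)

3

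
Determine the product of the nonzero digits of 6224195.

6×2×2×4×1×9×5 = 4320

4320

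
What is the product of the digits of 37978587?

3×7×9×7×8×5×8×7 = 2963520

2963520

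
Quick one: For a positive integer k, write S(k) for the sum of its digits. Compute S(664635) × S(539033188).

1200

S(664635) = 6+6+4+6+3+5 = 30.
S(539033188) = 5+3+9+0+3+3+1+8+8 = 40.
30 · 40 = 1200.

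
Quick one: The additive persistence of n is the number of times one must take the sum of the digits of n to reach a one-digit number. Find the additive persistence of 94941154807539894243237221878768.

94941154807539894243237221878768 → 160 → 7 (2 steps)

2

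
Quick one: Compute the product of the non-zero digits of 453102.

4×5×3×1×2 = 120

120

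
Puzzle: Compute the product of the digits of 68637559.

1360800

6×8×6×3×7×5×5×9 = 1360800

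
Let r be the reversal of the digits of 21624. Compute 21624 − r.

-20988

Reverse of 21624 is 42612.
21624 − 42612 = -20988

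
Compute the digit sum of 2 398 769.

44

2+3+9+8+7+6+9 = 44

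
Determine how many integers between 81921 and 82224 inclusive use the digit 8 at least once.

304

The integers in [81921, 82224] that use the digit 8 at least once: 81921, 81922, 81923, 81924, 81925, 81926, …, 82223, 82224.
304 qualify.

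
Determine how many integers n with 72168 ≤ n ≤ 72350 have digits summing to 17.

The integers in [72168, 72350] that have digits summing to 17: 72170, 72206, 72215, 72224, 72233, 72242, …, 72341, 72350.
14 qualify.

14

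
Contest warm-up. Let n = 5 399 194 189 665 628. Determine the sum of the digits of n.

5+3+9+9+1+9+4+1+8+9+6+6+5+6+2+8 = 91

91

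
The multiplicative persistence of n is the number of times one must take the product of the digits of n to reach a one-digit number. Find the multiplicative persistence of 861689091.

1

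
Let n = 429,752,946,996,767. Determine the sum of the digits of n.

4+2+9+7+5+2+9+4+6+9+9+6+7+6+7 = 92

92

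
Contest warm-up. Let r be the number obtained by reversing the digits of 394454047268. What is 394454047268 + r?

1257194501761

Reverse of 394454047268 is 862740454493.
394454047268 + 862740454493 = 1257194501761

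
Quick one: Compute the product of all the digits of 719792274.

7×1×9×7×9×2×2×7×4 = 444528

444528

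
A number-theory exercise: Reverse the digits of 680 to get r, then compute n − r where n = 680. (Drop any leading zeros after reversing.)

Reverse of 680 is 86.
680 − 86 = 594

594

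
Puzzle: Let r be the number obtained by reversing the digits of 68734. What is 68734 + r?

112520

Reverse of 68734 is 43786.
68734 + 43786 = 112520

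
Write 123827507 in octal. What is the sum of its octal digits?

34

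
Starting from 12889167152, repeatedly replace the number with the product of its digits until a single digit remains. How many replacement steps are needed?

12889167152 → 483840 → 0 (2 steps)

2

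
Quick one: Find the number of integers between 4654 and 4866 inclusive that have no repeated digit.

120

The integers in [4654, 4866] that have no repeated digit: 4657, 4658, 4659, 4670, 4671, 4672, …, 4863, 4865.
120 qualify.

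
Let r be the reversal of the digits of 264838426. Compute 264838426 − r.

Reverse of 264838426 is 624838462.
264838426 − 624838462 = -360000036

-360000036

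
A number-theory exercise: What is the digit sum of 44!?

44! = 2658271574788448768043625811014615890319638528000000000
Sum of its 55 digits: 216.

216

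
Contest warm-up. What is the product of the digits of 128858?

5120

1×2×8×8×5×8 = 5120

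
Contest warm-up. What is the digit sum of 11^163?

794

11^163 = 55848007174604448247571089445786499265966773010521567013485198968274883713908767001507103593321655091838800864145663736499107491247295209184705984829842826076766109482931
Sum of its 170 digits: 794.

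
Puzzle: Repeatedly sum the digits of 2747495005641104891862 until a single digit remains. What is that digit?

2+7+4+7+4+9+5+0+0+5+6+4+1+1+0+4+8+9+1+8+6+2 = 93
9+3 = 12
1+2 = 3

3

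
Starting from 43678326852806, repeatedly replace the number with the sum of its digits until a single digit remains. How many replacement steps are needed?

3

43678326852806 → 68 → 14 → 5 (3 steps)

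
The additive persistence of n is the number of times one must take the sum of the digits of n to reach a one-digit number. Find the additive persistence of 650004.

2

650004 → 15 → 6 (2 steps)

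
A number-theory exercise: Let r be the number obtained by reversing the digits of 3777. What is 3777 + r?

Reverse of 3777 is 7773.
3777 + 7773 = 11550

11550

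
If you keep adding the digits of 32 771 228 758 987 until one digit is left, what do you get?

3+2+7+7+1+2+2+8+7+5+8+9+8+7 = 76
7+6 = 13
1+3 = 4

4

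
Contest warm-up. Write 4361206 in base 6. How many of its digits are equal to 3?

3

4361206 in base 6 is 233250434.
The digit 3 appears 3 times.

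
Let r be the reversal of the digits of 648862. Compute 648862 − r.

Reverse of 648862 is 268846.
648862 − 268846 = 380016

380016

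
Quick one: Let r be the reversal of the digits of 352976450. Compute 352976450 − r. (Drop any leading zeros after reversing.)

298297197

Reverse of 352976450 is 54679253.
352976450 − 54679253 = 298297197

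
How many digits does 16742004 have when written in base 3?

16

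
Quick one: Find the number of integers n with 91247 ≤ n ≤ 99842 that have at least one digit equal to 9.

The integers in [91247, 99842] that have at least one digit equal to 9: 91247, 91248, 91249, 91250, 91251, 91252, …, 99841, 99842.
8596 qualify.

8596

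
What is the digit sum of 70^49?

70^49 = 2569235775210588780886114772242356213216070000000000000000000000000000000000000000000000000
Sum of its 91 digits: 178.

178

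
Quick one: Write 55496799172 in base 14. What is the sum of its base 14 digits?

55496799172 in base 14 is 298679307A.
Digit sum: 2+9+8+6+7+9+3+0+7+10 = 61.

61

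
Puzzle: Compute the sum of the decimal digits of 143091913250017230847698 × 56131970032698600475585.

143091913250017230847698 × 56131970032698600475585 = 8032030986471475004075439692665982555502453330
Sum of its 46 digits: 192.

192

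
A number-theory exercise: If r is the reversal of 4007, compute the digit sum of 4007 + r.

4

Reversal of 4007 is 7004; 4007 + 7004 = 11011.
Digit sum of 11011: 1+1+0+1+1 = 4.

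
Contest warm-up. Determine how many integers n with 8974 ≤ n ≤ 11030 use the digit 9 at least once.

1300

The integers in [8974, 11030] that use the digit 9 at least once: 8974, 8975, 8976, 8977, 8978, 8979, …, 11019, 11029.
1300 qualify.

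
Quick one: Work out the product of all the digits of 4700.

4×7×0×0 = 0

0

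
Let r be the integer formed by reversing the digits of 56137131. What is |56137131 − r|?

Reverse of 56137131 is 13173165.
|56137131 − 13173165| = 42963966

42963966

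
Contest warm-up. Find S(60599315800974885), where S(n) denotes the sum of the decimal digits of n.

6+0+5+9+9+3+1+5+8+0+0+9+7+4+8+8+5 = 87

87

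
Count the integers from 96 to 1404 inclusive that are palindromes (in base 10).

95

The integers in [96, 1404] that are palindromes (in base 10): 99, 101, 111, 121, 131, 141, …, 1221, 1331.
95 qualify.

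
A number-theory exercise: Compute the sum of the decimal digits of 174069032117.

41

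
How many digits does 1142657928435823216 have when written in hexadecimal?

1142657928435823216 in base 16 is FDB8954F4337270, which has 15 digits.

15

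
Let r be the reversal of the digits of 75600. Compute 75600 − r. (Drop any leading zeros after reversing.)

Reverse of 75600 is 657.
75600 − 657 = 74943

74943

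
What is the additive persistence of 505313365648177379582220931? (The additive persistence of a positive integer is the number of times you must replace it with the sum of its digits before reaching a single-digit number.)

505313365648177379582220931 → 115 → 7 (2 steps)

2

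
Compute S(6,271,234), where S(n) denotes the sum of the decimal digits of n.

6+2+7+1+2+3+4 = 25

25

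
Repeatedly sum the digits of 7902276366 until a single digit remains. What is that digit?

3

7+9+0+2+2+7+6+3+6+6 = 48
4+8 = 12
1+2 = 3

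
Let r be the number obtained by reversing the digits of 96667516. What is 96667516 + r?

158244185

Reverse of 96667516 is 61576669.
96667516 + 61576669 = 158244185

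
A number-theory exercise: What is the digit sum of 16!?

63

16! = 20922789888000
Sum of its 14 digits: 63.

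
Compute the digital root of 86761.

8+6+7+6+1 = 28
2+8 = 10
1+0 = 1

1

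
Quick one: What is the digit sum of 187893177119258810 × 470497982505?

187893177119258810 × 470497982505 = 88403360761065897885947119050
Sum of its 29 digits: 138.

138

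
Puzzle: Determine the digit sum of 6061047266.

38

6+0+6+1+0+4+7+2+6+6 = 38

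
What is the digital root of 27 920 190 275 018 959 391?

8

2+7+9+2+0+1+9+0+2+7+5+0+1+8+9+5+9+3+9+1 = 89
8+9 = 17
1+7 = 8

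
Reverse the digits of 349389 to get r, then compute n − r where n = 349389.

-634554

Reverse of 349389 is 983943.
349389 − 983943 = -634554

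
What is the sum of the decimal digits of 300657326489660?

3+0+0+6+5+7+3+2+6+4+8+9+6+6+0 = 65

65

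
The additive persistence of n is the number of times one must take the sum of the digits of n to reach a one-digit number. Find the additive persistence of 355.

355 → 13 → 4 (2 steps)

2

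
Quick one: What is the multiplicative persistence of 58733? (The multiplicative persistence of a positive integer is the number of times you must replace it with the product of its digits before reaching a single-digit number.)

58733 → 2520 → 0 (2 steps)

2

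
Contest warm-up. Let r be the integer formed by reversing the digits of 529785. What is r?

587925

Reversing 529785 gives 587925.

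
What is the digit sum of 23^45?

278

23^45 = 18956258430116202791319715713277227626159289499745290235663543
Sum of its 62 digits: 278.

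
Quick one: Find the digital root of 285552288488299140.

9

2+8+5+5+5+2+2+8+8+4+8+8+2+9+9+1+4+0 = 90
9+0 = 9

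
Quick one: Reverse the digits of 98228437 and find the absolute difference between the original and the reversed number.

24746148

Reverse of 98228437 is 73482289.
|98228437 − 73482289| = 24746148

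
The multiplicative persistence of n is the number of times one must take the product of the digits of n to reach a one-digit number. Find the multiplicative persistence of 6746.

6746 → 1008 → 0 (2 steps)

2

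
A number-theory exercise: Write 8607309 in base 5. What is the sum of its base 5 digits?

21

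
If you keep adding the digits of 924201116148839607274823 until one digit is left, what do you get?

8

9+2+4+2+0+1+1+1+6+1+4+8+8+3+9+6+0+7+2+7+4+8+2+3 = 98
9+8 = 17
1+7 = 8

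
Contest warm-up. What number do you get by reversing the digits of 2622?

Reversing 2622 gives 2262.

2262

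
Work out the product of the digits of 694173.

6×9×4×1×7×3 = 4536

4536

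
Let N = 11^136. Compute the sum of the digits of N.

11^136 = 4259956668082612619277447642878823023942940540054226709850861458775704113189666216045909782718031049226064266217972940156600059061546972459361
Sum of its 142 digits: 628.

628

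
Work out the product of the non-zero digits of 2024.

16

2×2×4 = 16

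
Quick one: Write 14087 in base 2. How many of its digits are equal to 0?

14087 in base 2 is 11011100000111.
The digit 0 appears 6 times.

6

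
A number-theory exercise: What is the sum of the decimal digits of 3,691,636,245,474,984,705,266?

107

3+6+9+1+6+3+6+2+4+5+4+7+4+9+8+4+7+0+5+2+6+6 = 107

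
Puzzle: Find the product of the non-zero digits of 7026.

7×2×6 = 84

84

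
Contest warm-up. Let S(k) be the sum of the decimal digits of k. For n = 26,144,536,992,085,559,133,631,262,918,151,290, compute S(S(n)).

11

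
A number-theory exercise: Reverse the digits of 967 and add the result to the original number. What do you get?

1736

Reverse of 967 is 769.
967 + 769 = 1736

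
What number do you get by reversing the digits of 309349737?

Reversing 309349737 gives 737943903.

737943903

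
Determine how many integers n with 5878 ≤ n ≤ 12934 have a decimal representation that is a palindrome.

The integers in [5878, 12934] that have a decimal representation that is a palindrome: 5885, 5995, 6006, 6116, 6226, 6336, …, 12821, 12921.
72 qualify.

72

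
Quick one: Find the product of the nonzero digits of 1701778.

1×7×1×7×7×8 = 2744

2744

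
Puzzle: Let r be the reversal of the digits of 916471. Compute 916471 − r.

741852

Reverse of 916471 is 174619.
916471 − 174619 = 741852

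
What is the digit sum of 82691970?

42

8+2+6+9+1+9+7+0 = 42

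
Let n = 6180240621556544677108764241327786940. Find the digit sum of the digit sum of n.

First digit sum: 158.
1+5+8 = 14.

14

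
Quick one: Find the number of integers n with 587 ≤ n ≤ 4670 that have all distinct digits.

2126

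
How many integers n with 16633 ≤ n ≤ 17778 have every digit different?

The integers in [16633, 17778] that have every digit different: 16702, 16703, 16704, 16705, 16708, 16709, …, 17695, 17698.
378 qualify.

378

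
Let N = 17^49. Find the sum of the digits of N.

17^49 = 1958831807773342257691221904789587637189069813834520650586897
Sum of its 61 digits: 305.

305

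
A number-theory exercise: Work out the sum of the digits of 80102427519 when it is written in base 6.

34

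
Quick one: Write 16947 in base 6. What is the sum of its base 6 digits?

12

16947 in base 6 is 210243.
Digit sum: 2+1+0+2+4+3 = 12.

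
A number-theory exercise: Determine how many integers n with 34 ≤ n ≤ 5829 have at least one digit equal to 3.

The integers in [34, 5829] that have at least one digit equal to 3: 34, 35, 36, 37, 38, 39, …, 5813, 5823.
2313 qualify.

2313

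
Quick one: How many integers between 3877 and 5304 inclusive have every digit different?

739

The integers in [3877, 5304] that have every digit different: 3879, 3890, 3891, 3892, 3894, 3895, …, 5302, 5304.
739 qualify.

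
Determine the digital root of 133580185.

7

1+3+3+5+8+0+1+8+5 = 34
3+4 = 7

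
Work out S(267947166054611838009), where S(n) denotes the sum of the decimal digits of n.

93

2+6+7+9+4+7+1+6+6+0+5+4+6+1+1+8+3+8+0+0+9 = 93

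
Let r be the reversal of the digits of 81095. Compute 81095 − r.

22077

Reverse of 81095 is 59018.
81095 − 59018 = 22077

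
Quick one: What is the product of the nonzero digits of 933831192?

34992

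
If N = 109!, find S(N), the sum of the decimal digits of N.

109! = 144385958320249358220488210246279753379312820313396029159834075622223337844983482099636001195615259277084033387619818092804737714758384244334160217374720000000000000000000000000
Sum of its 177 digits: 657.

657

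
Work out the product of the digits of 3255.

150

3×2×5×5 = 150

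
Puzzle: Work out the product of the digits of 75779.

15435

7×5×7×7×9 = 15435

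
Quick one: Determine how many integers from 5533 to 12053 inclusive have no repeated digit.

The integers in [5533, 12053] that have no repeated digit: 5601, 5602, 5603, 5604, 5607, 5608, …, 12049, 12053.
2589 qualify.

2589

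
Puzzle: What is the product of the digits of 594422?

2880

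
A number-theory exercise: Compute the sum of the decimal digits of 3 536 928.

36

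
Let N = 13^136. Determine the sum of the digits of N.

13^136 = 31354213678733635911164650912479057287232380108133268143361865784085839771102774695632601950948771908816812831552943801338010611629529997455360988164641
Sum of its 152 digits: 670.

670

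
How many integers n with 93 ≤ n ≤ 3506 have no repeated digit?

The integers in [93, 3506] that have no repeated digit: 93, 94, 95, 96, 97, 98, …, 3504, 3506.
1890 qualify.

1890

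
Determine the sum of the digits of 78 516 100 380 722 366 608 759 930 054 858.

7+8+5+1+6+1+0+0+3+8+0+7+2+2+3+6+6+6+0+8+7+5+9+9+3+0+0+5+4+8+5+8 = 142

142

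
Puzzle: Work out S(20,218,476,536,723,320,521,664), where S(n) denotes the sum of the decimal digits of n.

2+0+2+1+8+4+7+6+5+3+6+7+2+3+3+2+0+5+2+1+6+6+4 = 85

85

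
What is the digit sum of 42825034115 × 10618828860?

96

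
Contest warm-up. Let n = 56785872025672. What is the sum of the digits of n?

70

5+6+7+8+5+8+7+2+0+2+5+6+7+2 = 70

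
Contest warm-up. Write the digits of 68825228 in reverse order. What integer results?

Reversing 68825228 gives 82252886.

82252886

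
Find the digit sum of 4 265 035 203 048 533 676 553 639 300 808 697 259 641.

171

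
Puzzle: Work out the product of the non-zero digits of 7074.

196

7×7×4 = 196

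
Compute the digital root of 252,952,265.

2

2+5+2+9+5+2+2+6+5 = 38
3+8 = 11
1+1 = 2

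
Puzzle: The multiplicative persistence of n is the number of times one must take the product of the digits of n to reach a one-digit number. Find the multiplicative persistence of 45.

45 → 20 → 0 (2 steps)

2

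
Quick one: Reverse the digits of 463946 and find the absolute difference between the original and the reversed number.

185418

Reverse of 463946 is 649364.
|463946 − 649364| = 185418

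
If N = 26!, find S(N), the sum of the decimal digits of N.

81

26! = 403291461126605635584000000
Sum of its 27 digits: 81.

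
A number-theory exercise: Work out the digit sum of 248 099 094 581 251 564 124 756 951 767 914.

2+4+8+0+9+9+0+9+4+5+8+1+2+5+1+5+6+4+1+2+4+7+5+6+9+5+1+7+6+7+9+1+4 = 156

156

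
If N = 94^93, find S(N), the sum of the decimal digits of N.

94^93 = 3168767570268846443314071190303057802108526363979833774860249447023291720185175932426089563150321232637940604568904484081598973910312866343798646481343981343254992209563066604017680384
Sum of its 184 digits: 802.

802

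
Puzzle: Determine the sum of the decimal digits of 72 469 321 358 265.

7+2+4+6+9+3+2+1+3+5+8+2+6+5 = 63

63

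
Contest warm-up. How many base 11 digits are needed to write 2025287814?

2025287814 in base 11 is 94A249790, which has 9 digits.

9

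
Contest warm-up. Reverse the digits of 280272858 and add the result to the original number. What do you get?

Reverse of 280272858 is 858272082.
280272858 + 858272082 = 1138544940

1138544940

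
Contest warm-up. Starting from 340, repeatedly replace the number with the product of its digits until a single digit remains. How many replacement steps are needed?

1

340 → 0 (1 step)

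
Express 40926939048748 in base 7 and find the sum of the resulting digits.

40926939048748 in base 7 is 11422605463002004.
Digit sum: 1+1+4+2+2+6+0+5+4+6+3+0+0+2+0+0+4 = 40.

40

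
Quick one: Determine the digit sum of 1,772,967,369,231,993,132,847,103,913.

1+7+7+2+9+6+7+3+6+9+2+3+1+9+9+3+1+3+2+8+4+7+1+0+3+9+1+3 = 126

126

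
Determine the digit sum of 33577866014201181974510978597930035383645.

183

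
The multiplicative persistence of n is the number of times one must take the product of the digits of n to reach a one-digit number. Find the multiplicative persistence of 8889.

2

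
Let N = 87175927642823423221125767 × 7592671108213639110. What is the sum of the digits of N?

207

87175927642823423221125767 × 7592671108213639110 = 661898147145388136631735100359354478059947370
Sum of its 45 digits: 207.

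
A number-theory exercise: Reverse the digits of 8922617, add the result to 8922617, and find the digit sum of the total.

Reversal of 8922617 is 7162298; 8922617 + 7162298 = 16084915.
Digit sum of 16084915: 1+6+0+8+4+9+1+5 = 34.

34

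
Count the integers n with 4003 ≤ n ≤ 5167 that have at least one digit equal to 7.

The integers in [4003, 5167] that have at least one digit equal to 7: 4007, 4017, 4027, 4037, 4047, 4057, …, 5157, 5167.
297 qualify.

297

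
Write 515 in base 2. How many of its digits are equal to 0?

7

515 in base 2 is 1000000011.
The digit 0 appears 7 times.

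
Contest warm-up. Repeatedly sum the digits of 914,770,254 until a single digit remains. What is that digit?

3

9+1+4+7+7+0+2+5+4 = 39
3+9 = 12
1+2 = 3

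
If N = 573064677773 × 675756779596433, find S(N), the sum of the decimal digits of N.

100

573064677773 × 675756779596433 = 387252341152350058125183709
Sum of its 27 digits: 100.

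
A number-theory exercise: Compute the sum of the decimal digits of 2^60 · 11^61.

2^60 · 11^61 = 3861477729837765266431701862626276953179165546710757518168996578332528941870350336
Sum of its 82 digits: 398.

398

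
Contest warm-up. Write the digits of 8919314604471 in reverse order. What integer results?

1744064139198

Reversing 8919314604471 gives 1744064139198.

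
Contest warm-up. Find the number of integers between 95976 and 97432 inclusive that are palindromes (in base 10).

14

The integers in [95976, 97432] that are palindromes (in base 10): 96069, 96169, 96269, 96369, 96469, 96569, …, 97279, 97379.
14 qualify.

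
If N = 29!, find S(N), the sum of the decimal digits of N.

126

29! = 8841761993739701954543616000000
Sum of its 31 digits: 126.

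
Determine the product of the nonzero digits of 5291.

90

5×2×9×1 = 90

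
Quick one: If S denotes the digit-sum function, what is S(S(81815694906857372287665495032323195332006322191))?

3

First digit sum: 201.
2+0+1 = 3.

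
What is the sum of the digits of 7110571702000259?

47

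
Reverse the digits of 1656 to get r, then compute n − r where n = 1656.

Reverse of 1656 is 6561.
1656 − 6561 = -4905

-4905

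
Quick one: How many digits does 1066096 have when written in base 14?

1066096 in base 14 is 1DA73A, which has 6 digits.

6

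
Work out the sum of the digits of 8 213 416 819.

8+2+1+3+4+1+6+8+1+9 = 43

43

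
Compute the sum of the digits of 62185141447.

43

6+2+1+8+5+1+4+1+4+4+7 = 43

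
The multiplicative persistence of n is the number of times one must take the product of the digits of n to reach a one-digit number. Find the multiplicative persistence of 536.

536 → 90 → 0 (2 steps)

2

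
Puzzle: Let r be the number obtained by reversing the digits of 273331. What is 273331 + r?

Reverse of 273331 is 133372.
273331 + 133372 = 406703

406703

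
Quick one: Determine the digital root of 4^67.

4

The digital root of n equals n mod 9 (or 9 when 9 | n), so we need 4^67 mod 9.
4^67 ≡ 4 (mod 9), so the digital root is 4.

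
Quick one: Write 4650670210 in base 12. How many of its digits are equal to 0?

3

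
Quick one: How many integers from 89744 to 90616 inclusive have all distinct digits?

The integers in [89744, 90616] that have all distinct digits: 89745, 89746, 89750, 89751, 89752, 89753, …, 90614, 90615.
228 qualify.

228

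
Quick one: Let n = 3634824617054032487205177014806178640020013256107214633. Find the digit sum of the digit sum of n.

10

First digit sum: 190.
1+9+0 = 10.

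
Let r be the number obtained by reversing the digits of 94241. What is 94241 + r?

Reverse of 94241 is 14249.
94241 + 14249 = 108490

108490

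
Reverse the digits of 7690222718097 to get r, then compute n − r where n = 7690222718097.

-217949502870

Reverse of 7690222718097 is 7908172220967.
7690222718097 − 7908172220967 = -217949502870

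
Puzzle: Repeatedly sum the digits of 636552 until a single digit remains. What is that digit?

9

6+3+6+5+5+2 = 27
2+7 = 9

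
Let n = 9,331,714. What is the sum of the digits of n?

9+3+3+1+7+1+4 = 28

28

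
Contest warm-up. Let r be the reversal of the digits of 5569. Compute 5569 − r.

Reverse of 5569 is 9655.
5569 − 9655 = -4086

-4086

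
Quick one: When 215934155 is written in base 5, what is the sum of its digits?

215934155 in base 5 is 420234343110.
Digit sum: 4+2+0+2+3+4+3+4+3+1+1+0 = 27.

27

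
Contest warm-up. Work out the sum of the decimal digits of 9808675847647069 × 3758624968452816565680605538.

9808675847647069 × 3758624968452816565680605538 = 36867133948426368506624640219253424430868122
Sum of its 44 digits: 186.

186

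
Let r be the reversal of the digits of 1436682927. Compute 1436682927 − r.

-5856183414

Reverse of 1436682927 is 7292866341.
1436682927 − 7292866341 = -5856183414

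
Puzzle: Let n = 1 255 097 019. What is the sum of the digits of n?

1+2+5+5+0+9+7+0+1+9 = 39

39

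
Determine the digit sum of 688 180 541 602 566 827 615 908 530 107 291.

6+8+8+1+8+0+5+4+1+6+0+2+5+6+6+8+2+7+6+1+5+9+0+8+5+3+0+1+0+7+2+9+1 = 140

140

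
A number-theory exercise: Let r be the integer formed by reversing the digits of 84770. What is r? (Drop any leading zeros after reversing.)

7748

Reversing 84770 gives 7748.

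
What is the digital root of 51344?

8

5+1+3+4+4 = 17
1+7 = 8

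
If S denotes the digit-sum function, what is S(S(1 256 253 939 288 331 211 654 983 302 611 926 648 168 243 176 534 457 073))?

8

First digit sum: 233.
2+3+3 = 8.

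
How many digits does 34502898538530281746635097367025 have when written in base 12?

30

34502898538530281746635097367025 in base 12 is 18B1BBB29250308942941059640A69, which has 30 digits.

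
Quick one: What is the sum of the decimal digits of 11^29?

140

11^29 = 1586309297171491574414436704891
Sum of its 31 digits: 140.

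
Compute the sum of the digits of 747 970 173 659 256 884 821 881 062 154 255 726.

171

7+4+7+9+7+0+1+7+3+6+5+9+2+5+6+8+8+4+8+2+1+8+8+1+0+6+2+1+5+4+2+5+5+7+2+6 = 171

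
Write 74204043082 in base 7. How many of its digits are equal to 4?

74204043082 in base 7 is 5234562650011.
The digit 4 appears 1 time.

1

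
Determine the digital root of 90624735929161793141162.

8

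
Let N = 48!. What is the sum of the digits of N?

234

48! = 12413915592536072670862289047373375038521486354677760000000000
Sum of its 62 digits: 234.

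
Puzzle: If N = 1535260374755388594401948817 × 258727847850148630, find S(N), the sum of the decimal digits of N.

1535260374755388594401948817 × 258727847850148630 = 397214612650074346969552668675049455102670710
Sum of its 45 digits: 195.

195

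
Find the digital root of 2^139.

2

The digital root of n equals n mod 9 (or 9 when 9 | n), so we need 2^139 mod 9.
2^139 ≡ 2 (mod 9), so the digital root is 2.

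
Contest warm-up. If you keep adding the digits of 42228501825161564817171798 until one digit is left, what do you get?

3

4+2+2+2+8+5+0+1+8+2+5+1+6+1+5+6+4+8+1+7+1+7+1+7+9+8 = 111
1+1+1 = 3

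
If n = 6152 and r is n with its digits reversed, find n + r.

8668

Reverse of 6152 is 2516.
6152 + 2516 = 8668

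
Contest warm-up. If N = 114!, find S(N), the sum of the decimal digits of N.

114! = 2543559733472187557120132004189335234812341496026552301496526393412538629248600474981599398141467853800514886431180030568224218435400019580180261753940817530060800000000000000000000000000
Sum of its 187 digits: 648.

648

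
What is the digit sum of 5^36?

5^36 = 14551915228366851806640625
Sum of its 26 digits: 109.

109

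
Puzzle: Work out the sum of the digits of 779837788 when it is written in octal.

779837788 in base 8 is 5636660534.
Digit sum: 5+6+3+6+6+6+0+5+3+4 = 44.

44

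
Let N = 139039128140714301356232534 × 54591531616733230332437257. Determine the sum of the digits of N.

139039128140714301356232534 × 54591531616733230332437257 = 7590358959856827785460522380462797688442143457119238
Sum of its 52 digits: 261.

261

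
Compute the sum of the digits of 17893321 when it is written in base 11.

31

17893321 in base 11 is A111576.
Digit sum: 10+1+1+1+5+7+6 = 31.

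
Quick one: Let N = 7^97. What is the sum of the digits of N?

7^97 = 9429960669459935834824045974053110235735286294182581343830598633795018832760723207
Sum of its 82 digits: 376.

376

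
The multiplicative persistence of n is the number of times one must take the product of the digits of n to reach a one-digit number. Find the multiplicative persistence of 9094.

1

9094 → 0 (1 step)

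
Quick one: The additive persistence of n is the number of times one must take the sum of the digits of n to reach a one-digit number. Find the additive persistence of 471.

471 → 12 → 3 (2 steps)

2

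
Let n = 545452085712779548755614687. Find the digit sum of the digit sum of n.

First digit sum: 137.
1+3+7 = 11.

11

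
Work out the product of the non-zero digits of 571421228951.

403200

5×7×1×4×2×1×2×2×8×9×5×1 = 403200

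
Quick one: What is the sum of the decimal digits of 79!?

441

79! = 894618213078297528685144171539831652069808216779571907213868063227837990693501860533361810841010176000000000000000000
Sum of its 117 digits: 441.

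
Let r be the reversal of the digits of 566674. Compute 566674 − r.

Reverse of 566674 is 476665.
566674 − 476665 = 90009

90009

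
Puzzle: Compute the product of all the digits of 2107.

2×1×0×7 = 0

0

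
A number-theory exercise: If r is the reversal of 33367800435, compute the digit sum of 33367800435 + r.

75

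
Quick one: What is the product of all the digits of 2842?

128

2×8×4×2 = 128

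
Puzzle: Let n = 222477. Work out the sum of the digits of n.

24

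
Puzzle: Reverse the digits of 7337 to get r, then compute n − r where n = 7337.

Reverse of 7337 is 7337.
7337 − 7337 = 0

0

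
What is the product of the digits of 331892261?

3×3×1×8×9×2×2×6×1 = 15552

15552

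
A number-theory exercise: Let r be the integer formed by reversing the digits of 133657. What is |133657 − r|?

622674

Reverse of 133657 is 756331.
|133657 − 756331| = 622674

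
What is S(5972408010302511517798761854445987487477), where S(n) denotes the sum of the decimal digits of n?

190

5+9+7+2+4+0+8+0+1+0+3+0+2+5+1+1+5+1+7+7+9+8+7+6+1+8+5+4+4+4+5+9+8+7+4+8+7+4+7+7 = 190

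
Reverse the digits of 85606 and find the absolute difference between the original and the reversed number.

Reverse of 85606 is 60658.
|85606 − 60658| = 24948

24948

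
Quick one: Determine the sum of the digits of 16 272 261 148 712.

1+6+2+7+2+2+6+1+1+4+8+7+1+2 = 50

50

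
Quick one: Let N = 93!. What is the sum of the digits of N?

513

93! = 1156772507081641574759205162306240436214753229576413535186142281213246807121467315215203289516844845303838996289387078090752000000000000000000000
Sum of its 145 digits: 513.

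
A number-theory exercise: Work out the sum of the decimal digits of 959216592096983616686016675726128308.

178

9+5+9+2+1+6+5+9+2+0+9+6+9+8+3+6+1+6+6+8+6+0+1+6+6+7+5+7+2+6+1+2+8+3+0+8 = 178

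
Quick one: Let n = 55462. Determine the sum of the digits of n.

5+5+4+6+2 = 22

22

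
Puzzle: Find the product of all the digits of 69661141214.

62208

6×9×6×6×1×1×4×1×2×1×4 = 62208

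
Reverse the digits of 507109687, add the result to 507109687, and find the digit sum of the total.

32

Reversal of 507109687 is 786901705; 507109687 + 786901705 = 1294011392.
Digit sum of 1294011392: 1+2+9+4+0+1+1+3+9+2 = 32.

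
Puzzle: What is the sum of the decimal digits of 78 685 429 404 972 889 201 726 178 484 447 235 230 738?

7+8+6+8+5+4+2+9+4+0+4+9+7+2+8+8+9+2+0+1+7+2+6+1+7+8+4+8+4+4+4+7+2+3+5+2+3+0+7+3+8 = 198

198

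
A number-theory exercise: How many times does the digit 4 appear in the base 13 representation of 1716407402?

1

1716407402 in base 13 is 2147A26A8.
The digit 4 appears 1 time.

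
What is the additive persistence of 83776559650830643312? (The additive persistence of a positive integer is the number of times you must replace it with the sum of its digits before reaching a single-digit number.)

3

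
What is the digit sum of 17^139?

17^139 = 1077457309042021132958038359105740735227950342067092813322172004295559661794026462131149512778811579861554081071603420886574583654138475562086498411332944574379004255915953
Sum of its 172 digits: 719.

719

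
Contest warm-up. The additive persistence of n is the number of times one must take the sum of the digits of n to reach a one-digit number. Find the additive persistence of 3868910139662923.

3868910139662923 → 76 → 13 → 4 (3 steps)

3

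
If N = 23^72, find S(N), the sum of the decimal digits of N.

460

23^72 = 110765418641068849881948222977442416868406837229724871367551073883470573712184106617882464890617921
Sum of its 99 digits: 460.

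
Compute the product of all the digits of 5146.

5×1×4×6 = 120

120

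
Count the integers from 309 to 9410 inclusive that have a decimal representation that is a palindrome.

153

The integers in [309, 9410] that have a decimal representation that is a palindrome: 313, 323, 333, 343, 353, 363, …, 9229, 9339.
153 qualify.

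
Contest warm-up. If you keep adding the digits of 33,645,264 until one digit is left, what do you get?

3+3+6+4+5+2+6+4 = 33
3+3 = 6

6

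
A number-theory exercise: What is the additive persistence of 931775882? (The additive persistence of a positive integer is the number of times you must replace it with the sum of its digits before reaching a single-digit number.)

931775882 → 50 → 5 (2 steps)

2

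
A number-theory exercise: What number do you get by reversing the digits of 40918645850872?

Reversing 40918645850872 gives 27805854681904.

27805854681904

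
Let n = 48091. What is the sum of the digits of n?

22

4+8+0+9+1 = 22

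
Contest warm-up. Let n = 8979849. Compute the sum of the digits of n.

54

8+9+7+9+8+4+9 = 54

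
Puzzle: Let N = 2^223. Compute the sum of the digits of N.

290

2^223 = 13479973333575319897333507543509815336818572211270286240551805124608
Sum of its 68 digits: 290.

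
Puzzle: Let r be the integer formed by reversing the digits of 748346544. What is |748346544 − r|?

302702697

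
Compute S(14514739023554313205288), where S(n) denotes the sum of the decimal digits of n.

1+4+5+1+4+7+3+9+0+2+3+5+5+4+3+1+3+2+0+5+2+8+8 = 85

85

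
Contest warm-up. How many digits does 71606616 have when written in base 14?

7

71606616 in base 14 is 971D9C4, which has 7 digits.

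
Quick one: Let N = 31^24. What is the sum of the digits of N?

31^24 = 620412660965527688188300451573157121
Sum of its 36 digits: 145.

145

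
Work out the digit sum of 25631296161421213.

2+5+6+3+1+2+9+6+1+6+1+4+2+1+2+1+3 = 55

55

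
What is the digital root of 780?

7+8+0 = 15
1+5 = 6

6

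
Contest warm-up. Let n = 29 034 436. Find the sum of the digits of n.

31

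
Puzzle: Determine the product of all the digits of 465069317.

0

4×6×5×0×6×9×3×1×7 = 0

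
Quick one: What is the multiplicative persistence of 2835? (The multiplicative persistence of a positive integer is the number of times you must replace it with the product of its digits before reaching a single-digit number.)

2835 → 240 → 0 (2 steps)

2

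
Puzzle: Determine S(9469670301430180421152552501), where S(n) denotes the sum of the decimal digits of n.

9+4+6+9+6+7+0+3+0+1+4+3+0+1+8+0+4+2+1+1+5+2+5+5+2+5+0+1 = 94

94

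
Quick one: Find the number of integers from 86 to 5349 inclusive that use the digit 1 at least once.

2218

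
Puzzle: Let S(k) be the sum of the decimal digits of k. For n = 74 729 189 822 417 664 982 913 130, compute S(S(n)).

6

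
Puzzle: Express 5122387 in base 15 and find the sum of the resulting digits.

5122387 in base 15 is 6B2B27.
Digit sum: 6+11+2+11+2+7 = 39.

39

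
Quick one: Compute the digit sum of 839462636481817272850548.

8+3+9+4+6+2+6+3+6+4+8+1+8+1+7+2+7+2+8+5+0+5+4+8 = 117

117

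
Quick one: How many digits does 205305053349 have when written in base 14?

205305053349 in base 14 is 9D188ADBDB, which has 10 digits.

10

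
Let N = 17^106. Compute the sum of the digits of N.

604

17^106 = 26766135124552887016097521663643500133902048469333534861959040834988197217594793260335793214908226610861942156298467158982559089569
Sum of its 131 digits: 604.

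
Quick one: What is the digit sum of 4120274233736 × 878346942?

4120274233736 × 878346942 = 3619030273403408835312
Sum of its 22 digits: 75.

75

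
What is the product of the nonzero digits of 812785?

8×1×2×7×8×5 = 4480

4480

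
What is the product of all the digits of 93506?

0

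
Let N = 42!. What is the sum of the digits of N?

42! = 1405006117752879898543142606244511569936384000000000
Sum of its 52 digits: 189.

189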